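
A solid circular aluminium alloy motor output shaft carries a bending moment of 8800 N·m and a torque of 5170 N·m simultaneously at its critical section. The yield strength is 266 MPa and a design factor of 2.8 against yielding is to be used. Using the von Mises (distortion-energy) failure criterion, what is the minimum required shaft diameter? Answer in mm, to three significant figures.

d = 102 mm

σ_allow = σ_y/n = 266/2.8 = 95.00 MPa.
For a solid shaft σ_b = 32M/(πd³) and τ = 16T/(πd³), so the von Mises stress is σ' = (16/πd³)·√(4M²+3T²).
√(4M²+3T²) = √(4×(8.800×10^6)² + 3×(5.170×10^6)²) = 1.975×10^7 N·mm.
d³ = 16×1.975×10^7/(π×95.00) = 1.059×10^6 mm³.
d = 101.9 mm.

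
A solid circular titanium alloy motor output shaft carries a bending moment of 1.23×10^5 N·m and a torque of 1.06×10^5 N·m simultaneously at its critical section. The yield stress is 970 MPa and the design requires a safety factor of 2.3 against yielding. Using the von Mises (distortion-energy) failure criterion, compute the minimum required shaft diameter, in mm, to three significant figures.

σ_allow = σ_y/n = 970/2.3 = 421.7 MPa.
For a solid shaft σ_b = 32M/(πd³) and τ = 16T/(πd³), so the von Mises stress is σ' = (16/πd³)·√(4M²+3T²).
√(4M²+3T²) = √(4×(1.230×10^8)² + 3×(1.060×10^8)²) = 3.070×10^8 N·mm.
d³ = 16×3.070×10^8/(π×421.7) = 3.707×10^6 mm³.
d = 154.8 mm.

d = 155 mm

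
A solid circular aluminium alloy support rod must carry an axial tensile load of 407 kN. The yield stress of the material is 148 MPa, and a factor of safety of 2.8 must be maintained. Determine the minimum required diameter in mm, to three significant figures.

Allowable stress σ_allow = 148/2.8 = 52.86 MPa.
Required area A = F/σ_allow = 407000/52.86 = 7700 mm².
A = πd²/4 → d = √(4A/π) = 99.01 mm.

d = 99.0 mm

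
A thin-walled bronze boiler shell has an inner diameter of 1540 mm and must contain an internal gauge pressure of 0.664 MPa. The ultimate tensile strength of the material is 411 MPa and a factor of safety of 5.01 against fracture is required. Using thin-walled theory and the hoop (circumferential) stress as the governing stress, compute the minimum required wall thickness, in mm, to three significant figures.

t = 6.23 mm

σ_allow = 411/5.01 = 82.04 MPa.
Hoop stress σ_h = pD/(2t), so t = pD/(2σ_allow) = 0.664×1540/(2×82.04) = 6.232 mm.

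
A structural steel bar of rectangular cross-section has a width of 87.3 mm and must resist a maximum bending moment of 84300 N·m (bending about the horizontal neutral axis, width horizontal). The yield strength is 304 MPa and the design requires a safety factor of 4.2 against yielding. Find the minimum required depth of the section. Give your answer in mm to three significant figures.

h = 283 mm

σ_allow = 304/4.2 = 72.38 MPa.
For a rectangular section σ = 6M/(bh²), so h² = 6M/(b σ_allow) = 6×8.4300×10^7/(87.3×72.38) = 80050 mm².
h = 282.9 mm.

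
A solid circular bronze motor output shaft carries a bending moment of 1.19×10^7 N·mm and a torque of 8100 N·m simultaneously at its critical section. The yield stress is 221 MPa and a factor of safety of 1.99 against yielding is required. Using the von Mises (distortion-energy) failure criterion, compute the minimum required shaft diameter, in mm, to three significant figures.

d = 108 mm

σ_allow = σ_y/n = 221/1.99 = 111.1 MPa.
For a solid shaft σ_b = 32M/(πd³) and τ = 16T/(πd³), so the von Mises stress is σ' = (16/πd³)·√(4M²+3T²).
√(4M²+3T²) = √(4×(1.190×10^7)² + 3×(8.100×10^6)²) = 2.763×10^7 N·mm.
d³ = 16×2.763×10^7/(π×111.1) = 1.267×10^6 mm³.
d = 108.2 mm.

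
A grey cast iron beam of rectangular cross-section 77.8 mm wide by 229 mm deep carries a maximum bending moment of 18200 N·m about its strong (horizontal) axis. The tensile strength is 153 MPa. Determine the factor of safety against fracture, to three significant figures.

Section modulus S = bh²/6 = 77.8×229²/6 = 680000 mm³.
σ = M/S = 1.8200×10^7/680000 = 26.77 MPa.
n = 153/26.77 = 5.716.

n = 5.72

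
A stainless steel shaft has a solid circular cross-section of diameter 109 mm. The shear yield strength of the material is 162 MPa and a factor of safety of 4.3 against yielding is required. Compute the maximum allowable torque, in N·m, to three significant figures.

τ_allow = 162/4.3 = 37.67 MPa.
For a solid shaft T_allow = τ_allow·πd³/16; πd³/16 = π×109³/16 = 254300 mm³.
T_allow = 37.67×254300 = 9.580×10^6 N·mm = 9580 N·m.

T_allow = 9580 N·m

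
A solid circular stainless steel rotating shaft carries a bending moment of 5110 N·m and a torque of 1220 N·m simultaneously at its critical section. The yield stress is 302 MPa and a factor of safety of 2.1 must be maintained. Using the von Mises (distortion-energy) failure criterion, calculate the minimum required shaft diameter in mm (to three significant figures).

d = 71.8 mm

σ_allow = σ_y/n = 302/2.1 = 143.8 MPa.
For a solid shaft σ_b = 32M/(πd³) and τ = 16T/(πd³), so the von Mises stress is σ' = (16/πd³)·√(4M²+3T²).
√(4M²+3T²) = √(4×(5.110×10^6)² + 3×(1.220×10^6)²) = 1.044×10^7 N·mm.
d³ = 16×1.044×10^7/(π×143.8) = 369600 mm³.
d = 71.76 mm.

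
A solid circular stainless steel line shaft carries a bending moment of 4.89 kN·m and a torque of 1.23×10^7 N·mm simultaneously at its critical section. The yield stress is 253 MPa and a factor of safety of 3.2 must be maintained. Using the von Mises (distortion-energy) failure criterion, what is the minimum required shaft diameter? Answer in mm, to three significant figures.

d = 115 mm

σ_allow = σ_y/n = 253/3.2 = 79.06 MPa.
For a solid shaft σ_b = 32M/(πd³) and τ = 16T/(πd³), so the von Mises stress is σ' = (16/πd³)·√(4M²+3T²).
√(4M²+3T²) = √(4×(4.890×10^6)² + 3×(1.230×10^7)²) = 2.344×10^7 N·mm.
d³ = 16×2.344×10^7/(π×79.06) = 1.510×10^6 mm³.
d = 114.7 mm.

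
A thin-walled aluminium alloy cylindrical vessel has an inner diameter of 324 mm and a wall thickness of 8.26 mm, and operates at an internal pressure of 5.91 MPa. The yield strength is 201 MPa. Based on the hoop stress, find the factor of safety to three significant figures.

n = 1.73

σ_h = pD/(2t) = 5.91×324/(2×8.26) = 115.9 MPa.
n = 201/115.9 = 1.734.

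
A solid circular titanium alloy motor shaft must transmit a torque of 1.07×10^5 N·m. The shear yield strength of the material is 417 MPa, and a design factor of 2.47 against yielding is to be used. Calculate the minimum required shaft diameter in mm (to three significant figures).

d = 148 mm

Allowable shear stress τ_allow = 417/2.47 = 168.8 MPa.
For a solid shaft τ = 16T/(πd³), so d³ = 16T/(π τ_allow) = 16×1.0700×10^8/(π×168.8) = 3.228×10^6 mm³.
d = (3.228×10^6)^(1/3) = 147.8 mm.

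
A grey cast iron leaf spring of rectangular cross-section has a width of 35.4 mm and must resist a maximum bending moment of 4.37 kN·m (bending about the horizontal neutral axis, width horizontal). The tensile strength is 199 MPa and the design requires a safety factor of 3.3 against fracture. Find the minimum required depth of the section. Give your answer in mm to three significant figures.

σ_allow = 199/3.3 = 60.30 MPa.
For a rectangular section σ = 6M/(bh²), so h² = 6M/(b σ_allow) = 6×4370000/(35.4×60.30) = 12280 mm².
h = 110.8 mm.

h = 111 mm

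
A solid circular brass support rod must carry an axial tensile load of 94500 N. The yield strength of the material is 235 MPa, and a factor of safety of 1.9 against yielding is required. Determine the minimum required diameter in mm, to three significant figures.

Allowable stress σ_allow = 235/1.9 = 123.7 MPa.
Required area A = F/σ_allow = 94500/123.7 = 764.0 mm².
A = πd²/4 → d = √(4A/π) = 31.19 mm.

d = 31.2 mm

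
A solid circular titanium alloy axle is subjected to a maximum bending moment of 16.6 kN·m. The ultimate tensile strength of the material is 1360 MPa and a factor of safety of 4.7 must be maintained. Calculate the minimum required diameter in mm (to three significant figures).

σ_allow = 1360/4.7 = 289.4 MPa.
For a solid circular section σ = 32M/(πd³), so d³ = 32M/(π σ_allow) = 32×1.6600×10^7/(π×289.4) = 584300 mm³.
d = 83.60 mm.

d = 83.6 mm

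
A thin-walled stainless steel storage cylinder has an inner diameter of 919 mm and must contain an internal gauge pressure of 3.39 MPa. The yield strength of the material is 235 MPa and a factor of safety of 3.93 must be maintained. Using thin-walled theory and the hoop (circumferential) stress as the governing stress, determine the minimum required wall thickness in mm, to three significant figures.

σ_allow = 235/3.93 = 59.80 MPa.
Hoop stress σ_h = pD/(2t), so t = pD/(2σ_allow) = 3.39×919/(2×59.80) = 26.05 mm.

t = 26.1 mm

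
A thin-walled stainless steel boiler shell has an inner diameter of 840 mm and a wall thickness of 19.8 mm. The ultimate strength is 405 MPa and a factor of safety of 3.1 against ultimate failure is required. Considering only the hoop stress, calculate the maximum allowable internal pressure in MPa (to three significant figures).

p_allow = 6.16 MPa

σ_allow = 405/3.1 = 130.6 MPa.
σ_h = pD/(2t) → p_allow = 2σ_allow t/D = 2×130.6×19.8/840 = 6.159 MPa.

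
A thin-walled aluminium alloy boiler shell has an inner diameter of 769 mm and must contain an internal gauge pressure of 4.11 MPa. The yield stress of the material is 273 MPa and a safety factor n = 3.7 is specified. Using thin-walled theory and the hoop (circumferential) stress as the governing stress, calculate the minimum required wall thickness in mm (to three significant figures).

σ_allow = 273/3.7 = 73.78 MPa.
Hoop stress σ_h = pD/(2t), so t = pD/(2σ_allow) = 4.11×769/(2×73.78) = 21.42 mm.

t = 21.4 mm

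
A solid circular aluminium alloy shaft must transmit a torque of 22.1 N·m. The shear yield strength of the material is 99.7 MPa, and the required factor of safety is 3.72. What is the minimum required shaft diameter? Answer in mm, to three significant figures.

Allowable shear stress τ_allow = 99.7/3.72 = 26.80 MPa.
For a solid shaft τ = 16T/(πd³), so d³ = 16T/(π τ_allow) = 16×22100/(π×26.80) = 4200 mm³.
d = (4200)^(1/3) = 16.13 mm.

d = 16.1 mm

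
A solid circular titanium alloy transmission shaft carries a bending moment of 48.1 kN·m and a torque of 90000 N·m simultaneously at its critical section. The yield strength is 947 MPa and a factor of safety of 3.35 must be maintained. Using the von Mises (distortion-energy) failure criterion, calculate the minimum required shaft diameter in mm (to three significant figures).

d = 149 mm

σ_allow = σ_y/n = 947/3.35 = 282.7 MPa.
For a solid shaft σ_b = 32M/(πd³) and τ = 16T/(πd³), so the von Mises stress is σ' = (16/πd³)·√(4M²+3T²).
√(4M²+3T²) = √(4×(4.810×10^7)² + 3×(9.000×10^7)²) = 1.832×10^8 N·mm.
d³ = 16×1.832×10^8/(π×282.7) = 3.300×10^6 mm³.
d = 148.9 mm.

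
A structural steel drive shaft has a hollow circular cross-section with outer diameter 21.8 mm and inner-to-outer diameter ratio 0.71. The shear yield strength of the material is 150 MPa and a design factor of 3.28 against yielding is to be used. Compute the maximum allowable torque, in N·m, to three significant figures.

T_allow = 69.4 N·m

τ_allow = 150/3.28 = 45.73 MPa.
For a hollow shaft T_allow = τ_allow·πd_o³(1−k⁴)/16 with 1−k⁴ = 0.7459, so πd_o³(1−k⁴)/16 = 1517 mm³.
T_allow = 45.73×1517 = 69390 N·mm = 69.39 N·m.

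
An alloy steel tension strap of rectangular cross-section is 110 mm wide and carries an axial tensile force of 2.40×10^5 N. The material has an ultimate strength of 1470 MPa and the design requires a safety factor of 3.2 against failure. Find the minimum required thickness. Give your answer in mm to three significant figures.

σ_allow = 1470/3.2 = 459.4 MPa.
Required area A = F/σ_allow = 240000/459.4 = 522.4 mm².
t = A/w = 522.4/110 = 4.750 mm.

t = 4.75 mm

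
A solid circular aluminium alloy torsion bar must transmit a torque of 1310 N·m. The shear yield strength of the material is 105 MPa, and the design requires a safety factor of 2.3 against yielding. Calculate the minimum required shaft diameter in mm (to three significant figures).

d = 52.7 mm

Allowable shear stress τ_allow = 105/2.3 = 45.65 MPa.
For a solid shaft τ = 16T/(πd³), so d³ = 16T/(π τ_allow) = 16×1310000/(π×45.65) = 146100 mm³.
d = (146100)^(1/3) = 52.67 mm.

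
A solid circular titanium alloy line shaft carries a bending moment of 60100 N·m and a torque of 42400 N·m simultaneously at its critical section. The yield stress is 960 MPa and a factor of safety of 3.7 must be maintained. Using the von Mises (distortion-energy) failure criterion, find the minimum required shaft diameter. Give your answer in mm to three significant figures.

d = 140 mm

σ_allow = σ_y/n = 960/3.7 = 259.5 MPa.
For a solid shaft σ_b = 32M/(πd³) and τ = 16T/(πd³), so the von Mises stress is σ' = (16/πd³)·√(4M²+3T²).
√(4M²+3T²) = √(4×(6.010×10^7)² + 3×(4.240×10^7)²) = 1.409×10^8 N·mm.
d³ = 16×1.409×10^8/(π×259.5) = 2.765×10^6 mm³.
d = 140.4 mm.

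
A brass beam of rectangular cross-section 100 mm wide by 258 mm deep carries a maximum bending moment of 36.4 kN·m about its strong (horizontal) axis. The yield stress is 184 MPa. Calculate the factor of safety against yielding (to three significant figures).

Section modulus S = bh²/6 = 100×258²/6 = 1.109×10^6 mm³.
σ = M/S = 3.6400×10^7/1.109×10^6 = 32.81 MPa.
n = 184/32.81 = 5.608.

n = 5.61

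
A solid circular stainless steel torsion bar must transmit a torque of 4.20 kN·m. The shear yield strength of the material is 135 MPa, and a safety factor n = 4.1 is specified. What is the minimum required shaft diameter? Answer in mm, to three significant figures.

d = 86.6 mm

Allowable shear stress τ_allow = 135/4.1 = 32.93 MPa.
For a solid shaft τ = 16T/(πd³), so d³ = 16T/(π τ_allow) = 16×4200000/(π×32.93) = 649600 mm³.
d = (649600)^(1/3) = 86.61 mm.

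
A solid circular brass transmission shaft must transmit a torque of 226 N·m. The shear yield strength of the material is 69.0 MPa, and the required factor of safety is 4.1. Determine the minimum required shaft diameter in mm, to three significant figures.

d = 40.9 mm

Allowable shear stress τ_allow = 69.0/4.1 = 16.83 MPa.
For a solid shaft τ = 16T/(πd³), so d³ = 16T/(π τ_allow) = 16×226000/(π×16.83) = 68390 mm³.
d = (68390)^(1/3) = 40.90 mm.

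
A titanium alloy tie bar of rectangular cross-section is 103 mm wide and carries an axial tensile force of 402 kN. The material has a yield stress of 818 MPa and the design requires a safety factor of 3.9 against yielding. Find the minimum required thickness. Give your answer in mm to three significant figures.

σ_allow = 818/3.9 = 209.7 MPa.
Required area A = F/σ_allow = 402000/209.7 = 1917 mm².
t = A/w = 1917/103 = 18.61 mm.

t = 18.6 mm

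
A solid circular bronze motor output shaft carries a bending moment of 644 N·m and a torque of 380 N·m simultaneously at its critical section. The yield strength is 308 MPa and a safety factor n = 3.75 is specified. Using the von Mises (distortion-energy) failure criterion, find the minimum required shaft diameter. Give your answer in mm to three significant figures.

σ_allow = σ_y/n = 308/3.75 = 82.13 MPa.
For a solid shaft σ_b = 32M/(πd³) and τ = 16T/(πd³), so the von Mises stress is σ' = (16/πd³)·√(4M²+3T²).
√(4M²+3T²) = √(4×(644000)² + 3×(380000)²) = 1.446×10^6 N·mm.
d³ = 16×1.446×10^6/(π×82.13) = 89690 mm³.
d = 44.76 mm.

d = 44.8 mm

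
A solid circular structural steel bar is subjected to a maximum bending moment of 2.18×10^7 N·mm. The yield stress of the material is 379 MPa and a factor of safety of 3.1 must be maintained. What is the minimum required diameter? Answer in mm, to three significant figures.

σ_allow = 379/3.1 = 122.3 MPa.
For a solid circular section σ = 32M/(πd³), so d³ = 32M/(π σ_allow) = 32×2.1800×10^7/(π×122.3) = 1.816×10^6 mm³.
d = 122.0 mm.

d = 122 mm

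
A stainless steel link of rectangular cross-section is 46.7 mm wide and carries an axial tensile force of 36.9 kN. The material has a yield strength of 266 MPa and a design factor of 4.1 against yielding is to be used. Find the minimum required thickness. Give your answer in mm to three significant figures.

σ_allow = 266/4.1 = 64.88 MPa.
Required area A = F/σ_allow = 36900/64.88 = 568.8 mm².
t = A/w = 568.8/46.7 = 12.18 mm.

t = 12.2 mm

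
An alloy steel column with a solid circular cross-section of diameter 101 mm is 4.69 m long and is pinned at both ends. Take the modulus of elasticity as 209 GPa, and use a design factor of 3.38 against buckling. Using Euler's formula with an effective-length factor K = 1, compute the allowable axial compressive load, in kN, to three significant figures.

I = πd⁴/64 = π×101⁴/64 = 5.108×10^6 mm⁴.
Effective length L_e = KL = 1×4.69 m = 4690 mm.
Euler critical load P_cr = π²EI/L_e² = π²×209000×5.108×10^6/4690² = 479000 N.
P_allow = P_cr/n = 479000/3.38 = 141700 N.

P_allow = 142 kN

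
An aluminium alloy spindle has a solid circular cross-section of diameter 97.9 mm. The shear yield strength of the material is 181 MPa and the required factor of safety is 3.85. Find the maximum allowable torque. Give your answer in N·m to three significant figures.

τ_allow = 181/3.85 = 47.01 MPa.
For a solid shaft T_allow = τ_allow·πd³/16; πd³/16 = π×97.9³/16 = 184200 mm³.
T_allow = 47.01×184200 = 8.662×10^6 N·mm = 8662 N·m.

T_allow = 8660 N·m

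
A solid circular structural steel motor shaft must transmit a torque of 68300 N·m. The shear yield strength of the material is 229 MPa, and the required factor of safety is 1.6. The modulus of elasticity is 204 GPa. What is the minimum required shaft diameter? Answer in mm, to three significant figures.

d = 134 mm

Allowable shear stress τ_allow = 229/1.6 = 143.1 MPa.
For a solid shaft τ = 16T/(πd³), so d³ = 16T/(π τ_allow) = 16×6.8300×10^7/(π×143.1) = 2.430×10^6 mm³.
d = (2.430×10^6)^(1/3) = 134.4 mm.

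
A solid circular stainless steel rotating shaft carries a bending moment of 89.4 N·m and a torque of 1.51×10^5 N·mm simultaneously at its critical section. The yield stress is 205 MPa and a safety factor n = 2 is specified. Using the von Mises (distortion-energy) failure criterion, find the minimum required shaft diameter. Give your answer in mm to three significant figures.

σ_allow = σ_y/n = 205/2 = 102.5 MPa.
For a solid shaft σ_b = 32M/(πd³) and τ = 16T/(πd³), so the von Mises stress is σ' = (16/πd³)·√(4M²+3T²).
√(4M²+3T²) = √(4×(89400)² + 3×(151000)²) = 316800 N·mm.
d³ = 16×316800/(π×102.5) = 15740 mm³.
d = 25.06 mm.

d = 25.1 mm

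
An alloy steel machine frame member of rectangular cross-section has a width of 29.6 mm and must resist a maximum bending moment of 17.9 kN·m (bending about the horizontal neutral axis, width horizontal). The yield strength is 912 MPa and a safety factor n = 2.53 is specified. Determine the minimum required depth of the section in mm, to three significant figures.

h = 100 mm

σ_allow = 912/2.53 = 360.5 MPa.
For a rectangular section σ = 6M/(bh²), so h² = 6M/(b σ_allow) = 6×1.7900×10^7/(29.6×360.5) = 10070 mm².
h = 100.3 mm.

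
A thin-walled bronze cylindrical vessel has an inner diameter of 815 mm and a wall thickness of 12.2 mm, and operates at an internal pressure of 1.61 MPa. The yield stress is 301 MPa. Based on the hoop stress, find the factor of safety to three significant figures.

n = 5.60

σ_h = pD/(2t) = 1.61×815/(2×12.2) = 53.78 MPa.
n = 301/53.78 = 5.597.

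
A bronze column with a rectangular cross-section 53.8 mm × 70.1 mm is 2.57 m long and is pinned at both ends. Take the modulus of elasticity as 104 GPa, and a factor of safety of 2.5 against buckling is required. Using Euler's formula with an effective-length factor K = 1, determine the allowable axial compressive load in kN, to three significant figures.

Buckling occurs about the weak axis: I_min = h·b³/12 = 70.1×53.8³/12 = 909700 mm⁴ (b = 53.8 mm is the smaller dimension).
Effective length L_e = KL = 1×2.57 m = 2570 mm.
Euler critical load P_cr = π²EI/L_e² = π²×104000×909700/2570² = 141400 N.
P_allow = P_cr/n = 141400/2.5 = 56550 N.

P_allow = 56.5 kN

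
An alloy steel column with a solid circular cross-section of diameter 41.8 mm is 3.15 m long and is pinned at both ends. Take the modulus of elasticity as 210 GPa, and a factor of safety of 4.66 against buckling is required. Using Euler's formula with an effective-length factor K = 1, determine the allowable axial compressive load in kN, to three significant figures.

I = πd⁴/64 = π×41.8⁴/64 = 149900 mm⁴.
Effective length L_e = KL = 1×3.15 m = 3150 mm.
Euler critical load P_cr = π²EI/L_e² = π²×210000×149900/3150² = 31300 N.
P_allow = P_cr/n = 31300/4.66 = 6717 N.

P_allow = 6.72 kN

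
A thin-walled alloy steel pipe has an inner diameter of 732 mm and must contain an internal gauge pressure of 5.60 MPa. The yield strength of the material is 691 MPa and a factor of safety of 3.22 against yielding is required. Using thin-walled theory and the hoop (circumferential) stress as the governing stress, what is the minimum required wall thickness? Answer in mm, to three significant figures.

σ_allow = 691/3.22 = 214.6 MPa.
Hoop stress σ_h = pD/(2t), so t = pD/(2σ_allow) = 5.60×732/(2×214.6) = 9.551 mm.

t = 9.55 mm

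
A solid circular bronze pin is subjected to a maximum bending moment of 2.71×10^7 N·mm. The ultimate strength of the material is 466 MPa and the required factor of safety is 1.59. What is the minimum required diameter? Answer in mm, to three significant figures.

d = 98.0 mm

σ_allow = 466/1.59 = 293.1 MPa.
For a solid circular section σ = 32M/(πd³), so d³ = 32M/(π σ_allow) = 32×2.7100×10^7/(π×293.1) = 941800 mm³.
d = 98.02 mm.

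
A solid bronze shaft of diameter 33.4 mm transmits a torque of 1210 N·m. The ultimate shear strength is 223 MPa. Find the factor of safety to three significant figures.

n = 1.35

τ = 16T/(πd³) = 16×1210000/(π×33.4³) = 165.4 MPa.
n = τ_limit/τ = 223/165.4 = 1.348.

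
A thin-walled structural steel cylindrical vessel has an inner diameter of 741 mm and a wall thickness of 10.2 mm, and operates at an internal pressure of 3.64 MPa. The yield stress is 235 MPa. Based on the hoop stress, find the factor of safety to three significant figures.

σ_h = pD/(2t) = 3.64×741/(2×10.2) = 132.2 MPa.
n = 235/132.2 = 1.777.

n = 1.78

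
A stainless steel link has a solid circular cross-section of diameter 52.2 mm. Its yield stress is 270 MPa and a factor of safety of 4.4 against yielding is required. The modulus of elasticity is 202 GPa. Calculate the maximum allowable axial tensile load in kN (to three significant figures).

σ_allow = 270/4.4 = 61.36 MPa.
A = πd²/4 = π×52.2²/4 = 2140 mm².
F_allow = σ_allow × A = 61.36×2140 = 131300 N.

F_allow = 131 kN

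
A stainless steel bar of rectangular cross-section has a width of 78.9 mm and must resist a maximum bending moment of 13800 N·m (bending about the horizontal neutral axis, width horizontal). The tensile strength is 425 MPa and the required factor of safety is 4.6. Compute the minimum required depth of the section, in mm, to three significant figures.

h = 107 mm

σ_allow = 425/4.6 = 92.39 MPa.
For a rectangular section σ = 6M/(bh²), so h² = 6M/(b σ_allow) = 6×1.3800×10^7/(78.9×92.39) = 11360 mm².
h = 106.6 mm.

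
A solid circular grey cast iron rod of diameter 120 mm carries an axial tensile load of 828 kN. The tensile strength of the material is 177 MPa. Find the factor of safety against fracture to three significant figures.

n = 2.42

A = πd²/4 = 11310 mm².
σ = F/A = 828000/11310 = 73.21 MPa.
n = 177/73.21 = 2.418.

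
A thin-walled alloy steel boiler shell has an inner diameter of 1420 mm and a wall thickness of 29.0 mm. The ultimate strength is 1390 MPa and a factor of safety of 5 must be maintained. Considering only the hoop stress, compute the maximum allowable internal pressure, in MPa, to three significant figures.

σ_allow = 1390/5 = 278.0 MPa.
σ_h = pD/(2t) → p_allow = 2σ_allow t/D = 2×278.0×29.0/1420 = 11.35 MPa.

p_allow = 11.4 MPa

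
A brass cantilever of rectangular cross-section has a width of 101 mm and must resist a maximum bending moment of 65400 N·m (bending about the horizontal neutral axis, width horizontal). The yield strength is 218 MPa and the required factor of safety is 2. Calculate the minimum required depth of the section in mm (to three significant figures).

σ_allow = 218/2 = 109.0 MPa.
For a rectangular section σ = 6M/(bh²), so h² = 6M/(b σ_allow) = 6×6.5400×10^7/(101×109.0) = 35640 mm².
h = 188.8 mm.

h = 189 mm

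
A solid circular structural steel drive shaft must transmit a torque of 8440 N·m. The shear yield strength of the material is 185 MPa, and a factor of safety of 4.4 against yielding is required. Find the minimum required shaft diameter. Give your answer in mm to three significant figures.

Allowable shear stress τ_allow = 185/4.4 = 42.05 MPa.
For a solid shaft τ = 16T/(πd³), so d³ = 16T/(π τ_allow) = 16×8440000/(π×42.05) = 1.022×10^6 mm³.
d = (1.022×10^6)^(1/3) = 100.7 mm.

d = 101 mm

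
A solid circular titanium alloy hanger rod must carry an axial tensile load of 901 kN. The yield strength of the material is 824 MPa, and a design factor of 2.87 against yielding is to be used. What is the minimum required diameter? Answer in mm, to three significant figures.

Allowable stress σ_allow = 824/2.87 = 287.1 MPa.
Required area A = F/σ_allow = 901000/287.1 = 3138 mm².
A = πd²/4 → d = √(4A/π) = 63.21 mm.

d = 63.2 mm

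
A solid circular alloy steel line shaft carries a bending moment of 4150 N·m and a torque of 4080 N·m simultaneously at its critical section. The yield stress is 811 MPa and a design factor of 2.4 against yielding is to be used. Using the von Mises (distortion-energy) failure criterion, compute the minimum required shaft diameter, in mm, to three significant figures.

σ_allow = σ_y/n = 811/2.4 = 337.9 MPa.
For a solid shaft σ_b = 32M/(πd³) and τ = 16T/(πd³), so the von Mises stress is σ' = (16/πd³)·√(4M²+3T²).
√(4M²+3T²) = √(4×(4.150×10^6)² + 3×(4.080×10^6)²) = 1.090×10^7 N·mm.
d³ = 16×1.090×10^7/(π×337.9) = 164300 mm³.
d = 54.77 mm.

d = 54.8 mm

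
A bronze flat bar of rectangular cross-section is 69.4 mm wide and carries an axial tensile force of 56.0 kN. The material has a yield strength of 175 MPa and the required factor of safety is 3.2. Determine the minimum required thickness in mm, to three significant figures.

t = 14.8 mm

σ_allow = 175/3.2 = 54.69 MPa.
Required area A = F/σ_allow = 56000/54.69 = 1024 mm².
t = A/w = 1024/69.4 = 14.76 mm.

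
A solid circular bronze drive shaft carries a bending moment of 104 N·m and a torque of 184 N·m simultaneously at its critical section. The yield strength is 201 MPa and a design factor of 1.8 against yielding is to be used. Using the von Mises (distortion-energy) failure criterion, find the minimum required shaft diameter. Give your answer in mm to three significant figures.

σ_allow = σ_y/n = 201/1.8 = 111.7 MPa.
For a solid shaft σ_b = 32M/(πd³) and τ = 16T/(πd³), so the von Mises stress is σ' = (16/πd³)·√(4M²+3T²).
√(4M²+3T²) = √(4×(104000)² + 3×(184000)²) = 380600 N·mm.
d³ = 16×380600/(π×111.7) = 17360 mm³.
d = 25.89 mm.

d = 25.9 mm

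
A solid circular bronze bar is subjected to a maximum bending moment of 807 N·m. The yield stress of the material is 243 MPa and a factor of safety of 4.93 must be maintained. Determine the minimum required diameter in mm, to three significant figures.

d = 55.0 mm

σ_allow = 243/4.93 = 49.29 MPa.
For a solid circular section σ = 32M/(πd³), so d³ = 32M/(π σ_allow) = 32×807000/(π×49.29) = 166800 mm³.
d = 55.04 mm.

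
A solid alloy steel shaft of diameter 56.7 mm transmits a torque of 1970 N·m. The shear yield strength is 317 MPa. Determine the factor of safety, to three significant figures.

n = 5.76

τ = 16T/(πd³) = 16×1970000/(π×56.7³) = 55.04 MPa.
n = τ_limit/τ = 317/55.04 = 5.759.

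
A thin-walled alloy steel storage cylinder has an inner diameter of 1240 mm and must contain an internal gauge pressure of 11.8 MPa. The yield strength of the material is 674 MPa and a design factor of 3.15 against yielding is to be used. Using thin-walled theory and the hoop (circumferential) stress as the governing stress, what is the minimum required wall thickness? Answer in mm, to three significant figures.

t = 34.2 mm

σ_allow = 674/3.15 = 214.0 MPa.
Hoop stress σ_h = pD/(2t), so t = pD/(2σ_allow) = 11.8×1240/(2×214.0) = 34.19 mm.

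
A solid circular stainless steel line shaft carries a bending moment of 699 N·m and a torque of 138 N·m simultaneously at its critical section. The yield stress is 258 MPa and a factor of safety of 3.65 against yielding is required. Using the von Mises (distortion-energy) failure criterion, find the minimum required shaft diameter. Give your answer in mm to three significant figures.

d = 46.8 mm

σ_allow = σ_y/n = 258/3.65 = 70.68 MPa.
For a solid shaft σ_b = 32M/(πd³) and τ = 16T/(πd³), so the von Mises stress is σ' = (16/πd³)·√(4M²+3T²).
√(4M²+3T²) = √(4×(699000)² + 3×(138000)²) = 1.418×10^6 N·mm.
d³ = 16×1.418×10^6/(π×70.68) = 102200 mm³.
d = 46.75 mm.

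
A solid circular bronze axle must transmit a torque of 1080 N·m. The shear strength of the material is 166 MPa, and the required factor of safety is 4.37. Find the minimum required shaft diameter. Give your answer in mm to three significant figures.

Allowable shear stress τ_allow = 166/4.37 = 37.99 MPa.
For a solid shaft τ = 16T/(πd³), so d³ = 16T/(π τ_allow) = 16×1080000/(π×37.99) = 144800 mm³.
d = (144800)^(1/3) = 52.51 mm.

d = 52.5 mm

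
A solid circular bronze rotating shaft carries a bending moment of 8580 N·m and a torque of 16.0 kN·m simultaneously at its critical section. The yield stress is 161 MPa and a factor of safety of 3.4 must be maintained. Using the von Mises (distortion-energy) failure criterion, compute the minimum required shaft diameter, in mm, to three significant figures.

d = 152 mm

σ_allow = σ_y/n = 161/3.4 = 47.35 MPa.
For a solid shaft σ_b = 32M/(πd³) and τ = 16T/(πd³), so the von Mises stress is σ' = (16/πd³)·√(4M²+3T²).
√(4M²+3T²) = √(4×(8.580×10^6)² + 3×(1.600×10^7)²) = 3.260×10^7 N·mm.
d³ = 16×3.260×10^7/(π×47.35) = 3.506×10^6 mm³.
d = 151.9 mm.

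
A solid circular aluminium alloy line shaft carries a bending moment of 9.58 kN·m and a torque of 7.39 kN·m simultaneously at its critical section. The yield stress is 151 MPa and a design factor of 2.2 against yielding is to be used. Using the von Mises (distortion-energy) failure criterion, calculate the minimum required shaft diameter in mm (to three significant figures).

σ_allow = σ_y/n = 151/2.2 = 68.64 MPa.
For a solid shaft σ_b = 32M/(πd³) and τ = 16T/(πd³), so the von Mises stress is σ' = (16/πd³)·√(4M²+3T²).
√(4M²+3T²) = √(4×(9.580×10^6)² + 3×(7.390×10^6)²) = 2.304×10^7 N·mm.
d³ = 16×2.304×10^7/(π×68.64) = 1.710×10^6 mm³.
d = 119.6 mm.

d = 120 mm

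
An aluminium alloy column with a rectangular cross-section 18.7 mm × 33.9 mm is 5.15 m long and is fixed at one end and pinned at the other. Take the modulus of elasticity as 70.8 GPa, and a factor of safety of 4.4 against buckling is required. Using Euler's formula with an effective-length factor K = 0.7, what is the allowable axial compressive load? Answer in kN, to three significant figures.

Buckling occurs about the weak axis: I_min = h·b³/12 = 33.9×18.7³/12 = 18470 mm⁴ (b = 18.7 mm is the smaller dimension).
Effective length L_e = KL = 0.7×5.15 m = 3605 mm.
Euler critical load P_cr = π²EI/L_e² = π²×70800×18470/3605² = 993.3 N.
P_allow = P_cr/n = 993.3/4.4 = 225.7 N.

P_allow = 0.226 kN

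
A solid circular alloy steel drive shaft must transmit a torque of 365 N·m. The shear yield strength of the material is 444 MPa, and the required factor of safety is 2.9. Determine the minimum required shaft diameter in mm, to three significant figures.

Allowable shear stress τ_allow = 444/2.9 = 153.1 MPa.
For a solid shaft τ = 16T/(πd³), so d³ = 16T/(π τ_allow) = 16×365000/(π×153.1) = 12140 mm³.
d = (12140)^(1/3) = 22.98 mm.

d = 23.0 mm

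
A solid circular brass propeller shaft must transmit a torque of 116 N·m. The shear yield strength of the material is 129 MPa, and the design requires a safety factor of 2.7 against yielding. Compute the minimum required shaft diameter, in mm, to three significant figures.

d = 23.1 mm

Allowable shear stress τ_allow = 129/2.7 = 47.78 MPa.
For a solid shaft τ = 16T/(πd³), so d³ = 16T/(π τ_allow) = 16×116000/(π×47.78) = 12370 mm³.
d = (12370)^(1/3) = 23.12 mm.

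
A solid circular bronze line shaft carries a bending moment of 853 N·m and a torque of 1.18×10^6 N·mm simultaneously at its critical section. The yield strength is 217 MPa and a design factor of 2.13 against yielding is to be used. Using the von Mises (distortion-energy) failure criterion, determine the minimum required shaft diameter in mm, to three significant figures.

σ_allow = σ_y/n = 217/2.13 = 101.9 MPa.
For a solid shaft σ_b = 32M/(πd³) and τ = 16T/(πd³), so the von Mises stress is σ' = (16/πd³)·√(4M²+3T²).
√(4M²+3T²) = √(4×(853000)² + 3×(1.180×10^6)²) = 2.662×10^6 N·mm.
d³ = 16×2.662×10^6/(π×101.9) = 133100 mm³.
d = 51.06 mm.

d = 51.1 mm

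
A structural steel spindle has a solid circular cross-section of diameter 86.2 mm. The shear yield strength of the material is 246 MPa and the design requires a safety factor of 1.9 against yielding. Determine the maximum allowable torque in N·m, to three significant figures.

T_allow = 16300 N·m

τ_allow = 246/1.9 = 129.5 MPa.
For a solid shaft T_allow = τ_allow·πd³/16; πd³/16 = π×86.2³/16 = 125800 mm³.
T_allow = 129.5×125800 = 1.628×10^7 N·mm = 16280 N·m.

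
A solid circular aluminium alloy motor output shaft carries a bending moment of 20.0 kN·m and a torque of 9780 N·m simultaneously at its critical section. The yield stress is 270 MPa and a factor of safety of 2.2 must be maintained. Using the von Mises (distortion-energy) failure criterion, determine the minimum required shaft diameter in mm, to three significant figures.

σ_allow = σ_y/n = 270/2.2 = 122.7 MPa.
For a solid shaft σ_b = 32M/(πd³) and τ = 16T/(πd³), so the von Mises stress is σ' = (16/πd³)·√(4M²+3T²).
√(4M²+3T²) = √(4×(2.000×10^7)² + 3×(9.780×10^6)²) = 4.344×10^7 N·mm.
d³ = 16×4.344×10^7/(π×122.7) = 1.803×10^6 mm³.
d = 121.7 mm.

d = 122 mm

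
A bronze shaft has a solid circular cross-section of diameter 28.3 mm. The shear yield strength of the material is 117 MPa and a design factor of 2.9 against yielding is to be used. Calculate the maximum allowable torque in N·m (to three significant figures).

T_allow = 180 N·m

τ_allow = 117/2.9 = 40.34 MPa.
For a solid shaft T_allow = τ_allow·πd³/16; πd³/16 = π×28.3³/16 = 4450 mm³.
T_allow = 40.34×4450 = 179500 N·mm = 179.5 N·m.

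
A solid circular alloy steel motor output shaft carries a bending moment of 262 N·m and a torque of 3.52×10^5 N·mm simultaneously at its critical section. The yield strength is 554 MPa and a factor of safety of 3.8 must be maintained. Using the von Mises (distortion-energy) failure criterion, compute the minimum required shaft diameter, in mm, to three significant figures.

σ_allow = σ_y/n = 554/3.8 = 145.8 MPa.
For a solid shaft σ_b = 32M/(πd³) and τ = 16T/(πd³), so the von Mises stress is σ' = (16/πd³)·√(4M²+3T²).
√(4M²+3T²) = √(4×(262000)² + 3×(352000)²) = 803900 N·mm.
d³ = 16×803900/(π×145.8) = 28080 mm³.
d = 30.40 mm.

d = 30.4 mm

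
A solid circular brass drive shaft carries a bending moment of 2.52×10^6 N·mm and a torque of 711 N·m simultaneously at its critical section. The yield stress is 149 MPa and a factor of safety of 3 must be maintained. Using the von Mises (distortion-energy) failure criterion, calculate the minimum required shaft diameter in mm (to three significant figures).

σ_allow = σ_y/n = 149/3 = 49.67 MPa.
For a solid shaft σ_b = 32M/(πd³) and τ = 16T/(πd³), so the von Mises stress is σ' = (16/πd³)·√(4M²+3T²).
√(4M²+3T²) = √(4×(2.520×10^6)² + 3×(711000)²) = 5.188×10^6 N·mm.
d³ = 16×5.188×10^6/(π×49.67) = 532000 mm³.
d = 81.03 mm.

d = 81.0 mm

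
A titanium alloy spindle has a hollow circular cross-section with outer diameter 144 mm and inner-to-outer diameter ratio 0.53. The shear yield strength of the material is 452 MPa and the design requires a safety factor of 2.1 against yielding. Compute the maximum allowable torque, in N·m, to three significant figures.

T_allow = 1.16×10^5 N·m

τ_allow = 452/2.1 = 215.2 MPa.
For a hollow shaft T_allow = τ_allow·πd_o³(1−k⁴)/16 with 1−k⁴ = 0.9211, so πd_o³(1−k⁴)/16 = 540000 mm³.
T_allow = 215.2×540000 = 1.162×10^8 N·mm = 116200 N·m.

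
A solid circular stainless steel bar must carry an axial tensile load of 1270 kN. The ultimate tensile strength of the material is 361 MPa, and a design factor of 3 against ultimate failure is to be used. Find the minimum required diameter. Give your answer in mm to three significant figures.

Allowable stress σ_allow = 361/3 = 120.3 MPa.
Required area A = F/σ_allow = 1270000/120.3 = 10550 mm².
A = πd²/4 → d = √(4A/π) = 115.9 mm.

d = 116 mm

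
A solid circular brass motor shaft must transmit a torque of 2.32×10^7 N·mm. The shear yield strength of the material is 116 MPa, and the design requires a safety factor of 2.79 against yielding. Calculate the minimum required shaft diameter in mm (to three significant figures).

Allowable shear stress τ_allow = 116/2.79 = 41.58 MPa.
For a solid shaft τ = 16T/(πd³), so d³ = 16T/(π τ_allow) = 16×2.3200×10^7/(π×41.58) = 2.842×10^6 mm³.
d = (2.842×10^6)^(1/3) = 141.6 mm.

d = 142 mm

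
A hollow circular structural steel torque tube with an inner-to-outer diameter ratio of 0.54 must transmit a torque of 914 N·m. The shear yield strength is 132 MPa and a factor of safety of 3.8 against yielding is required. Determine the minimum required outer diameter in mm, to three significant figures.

d_o = 52.7 mm

τ_allow = 132/3.8 = 34.74 MPa.
For a hollow shaft τ = 16T/[πd_o³(1−k⁴)] with k = 0.54, so 1−k⁴ = 0.9150.
d_o³ = 16T/[π τ_allow (1−k⁴)] = 16×914000/(π×34.74×0.9150) = 146500 mm³.
d_o = 52.71 mm.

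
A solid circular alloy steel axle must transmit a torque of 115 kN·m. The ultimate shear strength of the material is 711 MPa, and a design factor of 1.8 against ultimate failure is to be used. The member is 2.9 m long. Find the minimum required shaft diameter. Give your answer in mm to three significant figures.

d = 114 mm

Allowable shear stress τ_allow = 711/1.8 = 395.0 MPa.
For a solid shaft τ = 16T/(πd³), so d³ = 16T/(π τ_allow) = 16×1.1500×10^8/(π×395.0) = 1.483×10^6 mm³.
d = (1.483×10^6)^(1/3) = 114.0 mm.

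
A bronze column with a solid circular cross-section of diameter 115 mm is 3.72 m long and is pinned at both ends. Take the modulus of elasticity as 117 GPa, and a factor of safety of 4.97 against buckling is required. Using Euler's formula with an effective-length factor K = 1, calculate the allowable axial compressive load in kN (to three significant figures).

I = πd⁴/64 = π×115⁴/64 = 8.585×10^6 mm⁴.
Effective length L_e = KL = 1×3.72 m = 3720 mm.
Euler critical load P_cr = π²EI/L_e² = π²×117000×8.585×10^6/3720² = 716400 N.
P_allow = P_cr/n = 716400/4.97 = 144100 N.

P_allow = 144 kN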